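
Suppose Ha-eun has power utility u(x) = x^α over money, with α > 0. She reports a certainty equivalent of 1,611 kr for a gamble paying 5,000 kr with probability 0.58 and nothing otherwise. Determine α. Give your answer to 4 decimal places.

α ≈ 0.4810

The lottery's expected utility is 0.58·u(5000) + 0.42·u(0) = 0.58·5000^α (since u(0) = 0 for α > 0).
Equating: 1611^α = 0.58·5000^α, i.e. 0.3222^α = 0.58.
α = ln(0.58) / ln(1611/5000) = -0.5447272/-1.1325828 ≈ 0.4810.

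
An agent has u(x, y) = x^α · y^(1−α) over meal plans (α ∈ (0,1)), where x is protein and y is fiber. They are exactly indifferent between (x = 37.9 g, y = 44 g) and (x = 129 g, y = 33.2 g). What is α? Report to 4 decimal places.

α ≈ 0.1869

Indifference: 37.9^α · 44^(1−α) = 129^α · 33.2^(1−α).
(37.9/129)^α = (33.2/44)^(1−α); take logs: α·ln(37.9/129) = (1−α)·ln(33.2/44), i.e. α·-1.2248613 = (1−α)·-0.2816398.
So α/(1−α) = (-0.2816398)/(-1.2248613) = 0.2299361, and α = 0.2299361/1.2299361 ≈ 0.1869.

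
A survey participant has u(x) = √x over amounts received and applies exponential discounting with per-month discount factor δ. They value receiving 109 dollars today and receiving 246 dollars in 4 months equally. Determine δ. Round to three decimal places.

Indifference means u(109) = δ^4 · u(246), so δ^4 = u(109)/u(246).
With u(x) = √x: δ^4 = √109/√246 = √(109/246) = 0.66565.
So δ = 0.66565^(1/4) ≈ 0.903.

δ ≈ 0.903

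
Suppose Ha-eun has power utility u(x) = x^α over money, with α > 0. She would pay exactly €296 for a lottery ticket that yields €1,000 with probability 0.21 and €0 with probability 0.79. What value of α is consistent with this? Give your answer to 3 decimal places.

α ≈ 1.282

Since u(0) = 0, the lottery's EU is 0.21·1000^α.
Setting u(296) equal to that: 296^α = 0.21·1000^α ⇒ (296/1000)^α = 0.21.
α = ln(0.21) / ln(296/1000) = -1.560648/-1.217396 ≈ 1.282.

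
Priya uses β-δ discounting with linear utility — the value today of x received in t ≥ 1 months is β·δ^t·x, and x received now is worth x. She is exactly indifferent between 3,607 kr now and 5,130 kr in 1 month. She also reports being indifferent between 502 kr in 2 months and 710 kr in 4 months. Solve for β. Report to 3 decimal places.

β ≈ 0.836

From the later pair, β·δ^2·502 = β·δ^4·710; dividing through, δ^2 = 502/710 = 0.70704, so δ = 0.84086.
The first indifference: 3607 = β·δ·5130, so β = 3607/(δ·5130) = 3607/(0.84086·5130) ≈ 0.836.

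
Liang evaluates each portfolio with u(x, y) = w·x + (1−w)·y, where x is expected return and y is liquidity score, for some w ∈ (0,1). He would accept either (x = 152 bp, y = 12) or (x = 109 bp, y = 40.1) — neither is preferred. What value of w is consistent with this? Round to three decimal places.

Indifference: w·152 + (1−w)·12 = w·109 + (1−w)·40.1.
Collecting terms: w·43 = (1−w)·28.1.
So w/(1−w) = 28.1/43 = 0.6535, giving w = 28.1/(43+28.1) = 0.395.

w = 0.395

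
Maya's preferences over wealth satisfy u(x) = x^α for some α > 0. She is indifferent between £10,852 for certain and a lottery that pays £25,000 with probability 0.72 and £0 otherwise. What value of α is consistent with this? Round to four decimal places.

EU(lottery) = 0.72·25000^α + 0.28·0 = 0.72·25000^α.
Setting u(10852) equal to that: 10852^α = 0.72·25000^α ⇒ (10852/25000)^α = 0.72.
Take logs: α = ln 0.72 / ln(10852/25000) ≈ 0.393641.

α ≈ 0.3936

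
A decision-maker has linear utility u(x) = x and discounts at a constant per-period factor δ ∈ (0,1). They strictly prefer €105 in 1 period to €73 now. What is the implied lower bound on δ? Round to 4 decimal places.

δ > 0.6952

Under u(x) = x this choice says 73 < δ·105.
So δ > 73/105 = 0.69524.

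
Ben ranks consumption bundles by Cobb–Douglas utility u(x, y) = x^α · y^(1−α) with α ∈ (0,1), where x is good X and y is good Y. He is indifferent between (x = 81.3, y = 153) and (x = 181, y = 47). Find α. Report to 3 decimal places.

α ≈ 0.596

Indifference: 81.3^α · 153^(1−α) = 181^α · 47^(1−α).
Rearrange to (81.3/181)^α = (47/153)^(1−α) and take logs: α·-0.800351 = (1−α)·-1.180290.
So α/(1−α) = (-1.180290)/(-0.800351) = 1.474715, and α = 1.474715/2.474715 ≈ 0.596.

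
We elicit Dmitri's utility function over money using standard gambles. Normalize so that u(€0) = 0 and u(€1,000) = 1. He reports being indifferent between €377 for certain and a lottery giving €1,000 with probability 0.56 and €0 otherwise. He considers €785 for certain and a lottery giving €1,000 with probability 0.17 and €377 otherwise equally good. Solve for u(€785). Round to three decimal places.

0.635

First, u(€377) = 0.56·u(€1,000) + 0.44·u(€0) = 0.56.
Then u(€785) = 0.17·u(€1,000) + 0.83·u(€377) = 0.17·1.00 + 0.83·0.56 = 0.6348.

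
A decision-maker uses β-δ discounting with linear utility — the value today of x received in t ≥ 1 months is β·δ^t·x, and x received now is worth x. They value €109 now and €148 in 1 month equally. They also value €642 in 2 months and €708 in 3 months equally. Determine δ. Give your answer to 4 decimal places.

Both payoffs in the second observation are in the future, so β drops out: δ^2·642 = δ^3·708 ⇒ δ = 642/708 = 0.90678.

δ ≈ 0.9068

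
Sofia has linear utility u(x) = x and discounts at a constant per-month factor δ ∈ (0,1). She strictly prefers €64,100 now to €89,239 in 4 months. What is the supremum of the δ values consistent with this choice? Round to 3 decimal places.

Comparing present values: 64100 > δ^4·89239.
So δ^4 < 64100/89239 = 0.71830; taking the 4th root of both positive sides preserves the inequality.
δ < (64100/89239)^(1/4) ≈ 0.921.

δ < 0.921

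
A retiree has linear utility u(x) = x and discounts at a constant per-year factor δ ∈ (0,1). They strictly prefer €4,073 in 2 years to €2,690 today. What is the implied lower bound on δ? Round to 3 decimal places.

δ > 0.813

Comparing present values: 2690 < δ^2·4073.
So δ^2 > 2690/4073 = 0.66045; taking the square root of both positive sides preserves the inequality.
δ > 0.66045^(1/2) = 0.813.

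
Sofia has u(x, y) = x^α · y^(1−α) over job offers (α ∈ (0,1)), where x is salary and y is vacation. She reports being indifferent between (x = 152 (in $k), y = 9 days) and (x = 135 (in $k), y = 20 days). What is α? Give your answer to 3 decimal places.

α ≈ 0.871

The Cobb–Douglas utilities coincide, so 152^α·9^(1−α) = 135^α·20^(1−α).
Rearrange to (152/135)^α = (20/9)^(1−α) and take logs: α·0.118606 = (1−α)·0.798508.
So α/(1−α) = (0.798508)/(0.118606) = 6.732442, and α = 6.732442/7.732442 ≈ 0.871.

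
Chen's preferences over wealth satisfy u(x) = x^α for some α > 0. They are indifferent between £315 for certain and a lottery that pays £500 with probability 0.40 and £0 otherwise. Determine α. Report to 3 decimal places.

α ≈ 1.983

EU(lottery) = 0.40·500^α + 0.60·0 = 0.40·500^α.
Setting u(315) equal to that: 315^α = 0.40·500^α ⇒ (315/500)^α = 0.40.
α = ln(0.40) / ln(315/500) = -0.916291/-0.462035 ≈ 1.983.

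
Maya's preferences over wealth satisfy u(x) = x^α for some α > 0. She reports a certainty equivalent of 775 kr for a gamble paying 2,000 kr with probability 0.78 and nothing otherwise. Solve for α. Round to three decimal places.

The lottery's expected utility is 0.78·u(2000) + 0.22·u(0) = 0.78·2000^α (since u(0) = 0 for α > 0).
Setting u(775) equal to that: 775^α = 0.78·2000^α ⇒ (775/2000)^α = 0.78.
Taking logs: α·ln(775/2000) = ln(0.78), so α = -0.248461 / -0.948039 ≈ 0.262.

α ≈ 0.262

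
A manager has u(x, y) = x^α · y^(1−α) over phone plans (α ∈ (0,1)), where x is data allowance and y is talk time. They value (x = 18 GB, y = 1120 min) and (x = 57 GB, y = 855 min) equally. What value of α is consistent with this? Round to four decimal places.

α ≈ 0.1898

Set the two utilities equal: 18^α·1120^(1−α) = 57^α·855^(1−α).
Taking logs: α·ln 18 + (1−α)·ln 1120 = α·ln 57 + (1−α)·ln 855, i.e. α·-1.1526795 = (1−α)·-0.2699825.
So α/(1−α) = (-0.2699825)/(-1.1526795) = 0.2342217, and α = 0.2342217/1.2342217 ≈ 0.1898.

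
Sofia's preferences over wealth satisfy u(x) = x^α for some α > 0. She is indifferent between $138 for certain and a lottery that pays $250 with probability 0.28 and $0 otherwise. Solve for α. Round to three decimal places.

α ≈ 2.142

EU(lottery) = 0.28·250^α + 0.72·0 = 0.28·250^α.
Equating: 138^α = 0.28·250^α, i.e. 0.5520^α = 0.28.
α = ln(0.28) / ln(138/250) = -1.272966/-0.594207 ≈ 2.142.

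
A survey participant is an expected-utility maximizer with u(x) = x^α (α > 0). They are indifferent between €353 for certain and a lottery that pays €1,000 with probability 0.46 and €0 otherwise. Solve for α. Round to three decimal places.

α ≈ 0.746

Since u(0) = 0, the lottery's EU is 0.46·1000^α.
Indifference: 353^α = 0.46·1000^α, so (353/1000)^α = 0.46.
Take logs: α = ln 0.46 / ln(353/1000) ≈ 0.74574.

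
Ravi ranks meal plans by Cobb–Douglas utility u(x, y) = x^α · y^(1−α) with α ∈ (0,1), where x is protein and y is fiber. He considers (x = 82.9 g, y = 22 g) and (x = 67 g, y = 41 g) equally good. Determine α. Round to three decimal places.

α ≈ 0.745

The Cobb–Douglas utilities coincide, so 82.9^α·22^(1−α) = 67^α·41^(1−α).
(82.9/67)^α = (41/22)^(1−α); take logs: α·ln(82.9/67) = (1−α)·ln(41/22), i.e. α·0.212942 = (1−α)·0.622530.
With A = 0.212942 and B = 0.622530: α·A = (1−α)·B, so α = B/(A+B) = 0.622530/0.835472 ≈ 0.745.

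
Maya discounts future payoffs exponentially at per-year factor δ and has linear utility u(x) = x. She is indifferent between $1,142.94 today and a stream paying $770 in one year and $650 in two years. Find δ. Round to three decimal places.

δ ≈ 0.860

The stream is worth 770δ + 650δ² today, so 770δ + 650δ² = 1142.94.
That is, 650δ² + 770δ − 1142.94 = 0, a quadratic in δ.
The positive root is δ = [−770 + √(770² + 4·650·1142.94)] / (2·650) = (−770 + 1888.000)/1300 ≈ 0.860.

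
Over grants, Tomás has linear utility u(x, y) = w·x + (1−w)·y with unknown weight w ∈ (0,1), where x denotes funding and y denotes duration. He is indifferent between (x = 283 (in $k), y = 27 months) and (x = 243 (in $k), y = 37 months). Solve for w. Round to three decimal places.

u(283,27) = u(243,37) means w·283 + (1−w)·27 = w·243 + (1−w)·37.
Collecting terms: w·40 = (1−w)·10.
Hence w = 10/(40+10) = 10/50 = 0.200.

w = 0.200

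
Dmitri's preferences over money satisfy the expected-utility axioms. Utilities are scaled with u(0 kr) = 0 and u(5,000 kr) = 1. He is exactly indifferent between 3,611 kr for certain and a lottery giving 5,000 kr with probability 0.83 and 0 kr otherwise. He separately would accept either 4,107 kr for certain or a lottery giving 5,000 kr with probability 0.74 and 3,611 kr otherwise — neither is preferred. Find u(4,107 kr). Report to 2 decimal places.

From the first indifference, u(3,611 kr) = 0.83·u(5,000 kr) + 0.17·u(0 kr) = 0.83·1 + 0.17·0 = 0.83.
Chaining: u(4,107 kr) = 0.74·1.00 + 0.26·0.83 = 0.9558.

0.96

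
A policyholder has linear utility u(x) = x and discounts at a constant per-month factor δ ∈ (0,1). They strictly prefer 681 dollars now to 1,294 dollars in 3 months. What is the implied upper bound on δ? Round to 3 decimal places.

δ < 0.807

The preference means 681 > δ^3·1294.
So δ^3 < 681/1294 = 0.52628; taking the cube root of both positive sides preserves the inequality.
δ < (681/1294)^(1/3) ≈ 0.807.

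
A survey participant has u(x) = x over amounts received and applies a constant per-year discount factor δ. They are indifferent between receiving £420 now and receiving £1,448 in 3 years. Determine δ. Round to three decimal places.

Indifference means u(420) = δ^3 · u(1448), so δ^3 = u(420)/u(1448).
With u(x) = x: δ^3 = 420/1448 = 0.29006.
Taking the cube root: δ = 0.29006^(1/3) ≈ 0.662.

δ ≈ 0.662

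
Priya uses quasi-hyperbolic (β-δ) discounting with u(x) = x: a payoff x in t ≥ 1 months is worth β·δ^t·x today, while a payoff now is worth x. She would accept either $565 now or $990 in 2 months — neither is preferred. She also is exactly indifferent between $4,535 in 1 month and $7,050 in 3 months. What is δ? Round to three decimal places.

The second indifference involves only future payoffs, so β cancels: β·δ^1·4535 = β·δ^3·7050, giving δ^2 = 4535/7050 = 0.64326, so δ = 0.80204.

δ ≈ 0.802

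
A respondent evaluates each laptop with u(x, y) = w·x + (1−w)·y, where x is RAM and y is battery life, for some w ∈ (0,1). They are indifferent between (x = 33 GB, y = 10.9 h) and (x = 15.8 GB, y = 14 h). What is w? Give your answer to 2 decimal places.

u(33,10.9) = u(15.8,14) means w·33 + (1−w)·10.9 = w·15.8 + (1−w)·14.
Collecting terms: w·17.2 = (1−w)·3.1.
The marginal rate of substitution is 3.1/17.2, so w = 3.1/(17.2+3.1) = 0.15.

w = 0.15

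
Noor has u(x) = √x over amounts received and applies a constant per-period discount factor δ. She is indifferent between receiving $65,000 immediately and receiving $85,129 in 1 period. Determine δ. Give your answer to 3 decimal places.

Equating discounted utilities: u(65000) = δ·u(85129) ⇒ δ = u(65000)/u(85129).
Since u(x) = √x, δ = √(65000/85129) = 0.87381.

δ ≈ 0.874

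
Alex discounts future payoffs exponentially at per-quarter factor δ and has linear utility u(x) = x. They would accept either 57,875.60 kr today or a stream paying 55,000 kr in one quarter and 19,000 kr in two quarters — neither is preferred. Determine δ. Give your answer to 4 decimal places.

Present value of the stream is 55000·δ + 19000·δ². Indifference gives 55000δ + 19000δ² = 57875.60.
So 19000δ² + 55000δ − 57875.60 = 0.
By the quadratic formula (taking the positive root), δ = (−55000 + √7423545600.00) / 38000 ≈ 0.8200.

δ ≈ 0.8200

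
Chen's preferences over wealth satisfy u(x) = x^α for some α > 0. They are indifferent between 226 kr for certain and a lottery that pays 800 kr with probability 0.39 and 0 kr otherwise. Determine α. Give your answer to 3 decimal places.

EU(lottery) = 0.39·800^α + 0.61·0 = 0.39·800^α.
Setting u(226) equal to that: 226^α = 0.39·800^α ⇒ (226/800)^α = 0.39.
Take logs: α = ln 0.39 / ln(226/800) ≈ 0.74490.

α ≈ 0.745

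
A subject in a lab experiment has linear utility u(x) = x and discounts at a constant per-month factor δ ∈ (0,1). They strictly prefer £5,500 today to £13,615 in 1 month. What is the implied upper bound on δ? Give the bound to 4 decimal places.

Comparing present values: 5500 > δ·13615.
So δ < 5500/13615 = 0.40397.

δ < 0.4040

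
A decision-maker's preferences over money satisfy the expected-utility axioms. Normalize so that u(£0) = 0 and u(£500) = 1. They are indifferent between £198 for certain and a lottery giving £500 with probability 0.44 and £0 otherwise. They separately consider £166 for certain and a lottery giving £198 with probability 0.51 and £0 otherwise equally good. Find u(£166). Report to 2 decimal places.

0.22

The first gamble pins u(£198): it must equal 0.44·1 + 0.56·0 = 0.44.
The second indifference gives u(£166) = 0.51·u(£198) + 0.49·u(£0) = 0.51·0.44 + 0.49·0.00 = 0.2244.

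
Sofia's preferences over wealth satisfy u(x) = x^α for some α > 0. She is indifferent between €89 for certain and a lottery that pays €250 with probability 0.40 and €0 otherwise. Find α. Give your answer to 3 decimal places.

The lottery's expected utility is 0.40·u(250) + 0.60·u(0) = 0.40·250^α (since u(0) = 0 for α > 0).
Setting u(89) equal to that: 89^α = 0.40·250^α ⇒ (89/250)^α = 0.40.
Take logs: α = ln 0.40 / ln(89/250) ≈ 0.88717.

α ≈ 0.887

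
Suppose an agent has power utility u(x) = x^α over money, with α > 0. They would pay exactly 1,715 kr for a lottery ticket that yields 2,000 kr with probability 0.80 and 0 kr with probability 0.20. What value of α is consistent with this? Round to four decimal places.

α ≈ 1.4515

EU(lottery) = 0.80·2000^α + 0.20·0 = 0.80·2000^α.
Indifference: 1715^α = 0.80·2000^α, so (1715/2000)^α = 0.80.
Take logs: α = ln 0.80 / ln(1715/2000) ≈ 1.451490.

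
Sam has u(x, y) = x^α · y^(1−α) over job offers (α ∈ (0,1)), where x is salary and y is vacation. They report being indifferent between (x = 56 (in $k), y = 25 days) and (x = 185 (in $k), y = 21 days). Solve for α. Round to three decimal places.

α ≈ 0.127

Set the two utilities equal: 56^α·25^(1−α) = 185^α·21^(1−α).
Taking logs: α·ln 56 + (1−α)·ln 25 = α·ln 185 + (1−α)·ln 21, i.e. α·-1.195004 = (1−α)·-0.174353.
So α/(1−α) = (-0.174353)/(-1.195004) = 0.145902, and α = 0.145902/1.145902 ≈ 0.127.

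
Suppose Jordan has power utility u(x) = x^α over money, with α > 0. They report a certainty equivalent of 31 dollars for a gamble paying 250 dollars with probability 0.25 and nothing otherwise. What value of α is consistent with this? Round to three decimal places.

Since u(0) = 0, the lottery's EU is 0.25·250^α.
Setting u(31) equal to that: 31^α = 0.25·250^α ⇒ (31/250)^α = 0.25.
Taking logs: α·ln(31/250) = ln(0.25), so α = -1.386294 / -2.087474 ≈ 0.664.

α ≈ 0.664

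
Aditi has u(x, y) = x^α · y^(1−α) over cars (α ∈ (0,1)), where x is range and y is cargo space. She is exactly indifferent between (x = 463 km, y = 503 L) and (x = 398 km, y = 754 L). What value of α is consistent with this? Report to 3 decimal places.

α ≈ 0.728

The Cobb–Douglas utilities coincide, so 463^α·503^(1−α) = 398^α·754^(1−α).
Rearrange to (463/398)^α = (754/503)^(1−α) and take logs: α·0.151275 = (1−α)·0.404802.
With A = 0.151275 and B = 0.404802: α·A = (1−α)·B, so α = B/(A+B) = 0.404802/0.556077 ≈ 0.728.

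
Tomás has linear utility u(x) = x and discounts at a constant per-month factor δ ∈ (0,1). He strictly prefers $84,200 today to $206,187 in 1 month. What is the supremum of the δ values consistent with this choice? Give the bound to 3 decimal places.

Comparing present values: 84200 > δ·206187.
Dividing through by 206187 gives δ < 0.40837.

δ < 0.408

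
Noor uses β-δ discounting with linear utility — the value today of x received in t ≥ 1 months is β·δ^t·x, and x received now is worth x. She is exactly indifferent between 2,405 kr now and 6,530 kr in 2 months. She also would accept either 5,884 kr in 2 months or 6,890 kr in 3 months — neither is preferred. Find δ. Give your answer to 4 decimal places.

From the later pair, β·δ^2·5884 = β·δ^3·6890; dividing through, δ = 5884/6890 = 0.85399.

δ ≈ 0.8540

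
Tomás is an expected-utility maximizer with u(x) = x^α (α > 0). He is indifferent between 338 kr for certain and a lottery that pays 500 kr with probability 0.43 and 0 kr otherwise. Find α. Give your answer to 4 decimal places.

EU(lottery) = 0.43·500^α + 0.57·0 = 0.43·500^α.
Setting u(338) equal to that: 338^α = 0.43·500^α ⇒ (338/500)^α = 0.43.
Take logs: α = ln 0.43 / ln(338/500) ≈ 2.155392.

α ≈ 2.1554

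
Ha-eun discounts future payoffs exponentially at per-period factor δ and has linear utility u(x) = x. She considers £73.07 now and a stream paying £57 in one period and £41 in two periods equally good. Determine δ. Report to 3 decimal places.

Present value of the stream is 57·δ + 41·δ². Indifference gives 57δ + 41δ² = 73.07.
Rearranged: 41δ² + 57δ − 73.07 = 0.
The positive root is δ = [−57 + √(57² + 4·41·73.07)] / (2·41) = (−57 + 123.420)/82 ≈ 0.810.

δ ≈ 0.810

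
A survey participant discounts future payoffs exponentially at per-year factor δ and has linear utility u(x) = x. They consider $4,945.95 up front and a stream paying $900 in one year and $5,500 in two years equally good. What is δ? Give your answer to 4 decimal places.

The stream is worth 900δ + 5500δ² today, so 900δ + 5500δ² = 4945.95.
That is, 5500δ² + 900δ − 4945.95 = 0, a quadratic in δ.
The positive root is δ = [−900 + √(900² + 4·5500·4945.95)] / (2·5500) = (−900 + 10470.000)/11000 ≈ 0.8700.

δ ≈ 0.8700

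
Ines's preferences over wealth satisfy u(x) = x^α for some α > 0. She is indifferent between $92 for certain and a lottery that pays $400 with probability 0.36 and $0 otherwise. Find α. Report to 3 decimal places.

α ≈ 0.695

Since u(0) = 0, the lottery's EU is 0.36·400^α.
Indifference: 92^α = 0.36·400^α, so (92/400)^α = 0.36.
Take logs: α = ln 0.36 / ln(92/400) ≈ 0.69515.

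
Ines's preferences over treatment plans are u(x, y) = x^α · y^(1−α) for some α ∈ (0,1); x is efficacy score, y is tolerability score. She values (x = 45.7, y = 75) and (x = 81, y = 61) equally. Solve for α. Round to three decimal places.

α ≈ 0.265

Indifference: 45.7^α · 75^(1−α) = 81^α · 61^(1−α).
Taking logs: α·ln 45.7 + (1−α)·ln 75 = α·ln 81 + (1−α)·ln 61, i.e. α·-0.572351 = (1−α)·-0.206614.
Thus α·(-0.778965) = -0.206614, so α = -0.206614/-0.778965 ≈ 0.265.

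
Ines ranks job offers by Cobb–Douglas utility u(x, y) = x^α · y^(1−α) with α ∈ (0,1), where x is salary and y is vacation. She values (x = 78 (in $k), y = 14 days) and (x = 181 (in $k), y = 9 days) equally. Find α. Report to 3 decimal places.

α ≈ 0.344

The Cobb–Douglas utilities coincide, so 78^α·14^(1−α) = 181^α·9^(1−α).
Rearrange to (78/181)^α = (9/14)^(1−α) and take logs: α·-0.841788 = (1−α)·-0.441833.
So α/(1−α) = (-0.441833)/(-0.841788) = 0.524874, and α = 0.524874/1.524874 ≈ 0.344.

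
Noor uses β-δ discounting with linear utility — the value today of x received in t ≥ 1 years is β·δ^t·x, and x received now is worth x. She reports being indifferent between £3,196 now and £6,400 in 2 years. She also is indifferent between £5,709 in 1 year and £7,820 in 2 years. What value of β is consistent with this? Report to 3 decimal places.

Both payoffs in the second observation are in the future, so β drops out: δ^1·5709 = δ^2·7820 ⇒ δ = 5709/7820 = 0.73005.
Now use the now-vs-future pair: 3196 = β·δ^2·6400 gives β = 3196/(0.53297·6400) ≈ 0.937.

β ≈ 0.937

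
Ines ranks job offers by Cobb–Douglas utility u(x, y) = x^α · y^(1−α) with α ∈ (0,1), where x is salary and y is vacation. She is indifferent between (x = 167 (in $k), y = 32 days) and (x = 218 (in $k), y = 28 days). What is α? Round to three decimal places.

α ≈ 0.334

The Cobb–Douglas utilities coincide, so 167^α·32^(1−α) = 218^α·28^(1−α).
Rearrange to (167/218)^α = (28/32)^(1−α) and take logs: α·-0.266501 = (1−α)·-0.133531.
So α/(1−α) = (-0.133531)/(-0.266501) = 0.501053, and α = 0.501053/1.501053 ≈ 0.334.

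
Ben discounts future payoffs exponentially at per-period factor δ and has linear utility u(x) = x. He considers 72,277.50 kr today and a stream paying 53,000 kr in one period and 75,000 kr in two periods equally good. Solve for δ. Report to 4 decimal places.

Equating present values: 72277.50 = 53000δ + 75000δ².
That is, 75000δ² + 53000δ − 72277.50 = 0, a quadratic in δ.
By the quadratic formula (taking the positive root), δ = (−53000 + √24492250000.00) / 150000 ≈ 0.6900.

δ ≈ 0.6900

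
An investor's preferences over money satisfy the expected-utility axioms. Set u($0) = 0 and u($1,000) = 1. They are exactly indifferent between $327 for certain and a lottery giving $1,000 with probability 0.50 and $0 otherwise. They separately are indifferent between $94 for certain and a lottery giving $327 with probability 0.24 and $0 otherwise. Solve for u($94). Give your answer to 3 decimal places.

From the first indifference, u($327) = 0.50·u($1,000) + 0.50·u($0) = 0.50·1 + 0.50·0 = 0.50.
The second indifference gives u($94) = 0.24·u($327) + 0.76·u($0) = 0.24·0.50 + 0.76·0.00 = 0.1200.

0.120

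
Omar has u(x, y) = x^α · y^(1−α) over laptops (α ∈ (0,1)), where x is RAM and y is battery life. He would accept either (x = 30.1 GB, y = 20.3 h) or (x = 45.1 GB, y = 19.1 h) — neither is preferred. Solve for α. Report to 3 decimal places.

α ≈ 0.131

Indifference: 30.1^α · 20.3^(1−α) = 45.1^α · 19.1^(1−α).
Rearrange to (30.1/45.1)^α = (19.1/20.3)^(1−α) and take logs: α·-0.404357 = (1−α)·-0.060933.
So α/(1−α) = (-0.060933)/(-0.404357) = 0.150691, and α = 0.150691/1.150691 ≈ 0.131.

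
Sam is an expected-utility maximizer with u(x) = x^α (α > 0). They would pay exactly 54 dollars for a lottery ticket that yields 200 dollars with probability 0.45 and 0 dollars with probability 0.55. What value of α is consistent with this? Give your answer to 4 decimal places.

α ≈ 0.6099

Since u(0) = 0, the lottery's EU is 0.45·200^α.
Equating: 54^α = 0.45·200^α, i.e. 0.2700^α = 0.45.
α = ln(0.45) / ln(54/200) = -0.7985077/-1.3093333 ≈ 0.6099.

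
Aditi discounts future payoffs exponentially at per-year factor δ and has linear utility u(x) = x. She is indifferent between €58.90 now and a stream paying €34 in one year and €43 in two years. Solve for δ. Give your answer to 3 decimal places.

δ ≈ 0.840

The stream is worth 34δ + 43δ² today, so 34δ + 43δ² = 58.90.
Rearranged: 43δ² + 34δ − 58.90 = 0.
δ = (−34 + √(34² + 4·43·58.90)) / (2·43) = (−34 + √11286.80) / 86 ≈ 0.840.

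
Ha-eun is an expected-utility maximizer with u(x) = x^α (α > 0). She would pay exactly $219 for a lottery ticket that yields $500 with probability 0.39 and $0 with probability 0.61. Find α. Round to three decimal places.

EU(lottery) = 0.39·500^α + 0.61·0 = 0.39·500^α.
Setting u(219) equal to that: 219^α = 0.39·500^α ⇒ (219/500)^α = 0.39.
Take logs: α = ln 0.39 / ln(219/500) ≈ 1.14060.

α ≈ 1.141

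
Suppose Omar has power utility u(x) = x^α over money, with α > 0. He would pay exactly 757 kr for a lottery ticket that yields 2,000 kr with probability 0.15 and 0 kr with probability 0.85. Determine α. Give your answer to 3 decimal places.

Since u(0) = 0, the lottery's EU is 0.15·2000^α.
Setting u(757) equal to that: 757^α = 0.15·2000^α ⇒ (757/2000)^α = 0.15.
α = ln(0.15) / ln(757/2000) = -1.897120/-0.971539 ≈ 1.953.

α ≈ 1.953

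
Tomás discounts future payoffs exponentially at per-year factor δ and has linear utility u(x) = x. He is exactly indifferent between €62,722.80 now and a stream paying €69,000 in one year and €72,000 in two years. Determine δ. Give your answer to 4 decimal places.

Present value of the stream is 69000·δ + 72000·δ². Indifference gives 69000δ + 72000δ² = 62722.80.
So 72000δ² + 69000δ − 62722.80 = 0.
The positive root is δ = [−69000 + √(69000² + 4·72000·62722.80)] / (2·72000) = (−69000 + 151080.000)/144000 ≈ 0.5700.

δ ≈ 0.5700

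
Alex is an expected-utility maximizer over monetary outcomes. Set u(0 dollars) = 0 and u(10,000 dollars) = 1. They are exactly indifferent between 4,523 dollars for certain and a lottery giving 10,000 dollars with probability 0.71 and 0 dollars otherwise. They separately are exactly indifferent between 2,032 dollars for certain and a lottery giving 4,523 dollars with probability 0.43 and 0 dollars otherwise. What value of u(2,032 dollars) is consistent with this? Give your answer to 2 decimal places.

First, u(4,523 dollars) = 0.71·u(10,000 dollars) + 0.29·u(0 dollars) = 0.71.
Then u(2,032 dollars) = 0.43·u(4,523 dollars) + 0.57·u(0 dollars) = 0.43·0.71 + 0.57·0.00 = 0.3053.

0.31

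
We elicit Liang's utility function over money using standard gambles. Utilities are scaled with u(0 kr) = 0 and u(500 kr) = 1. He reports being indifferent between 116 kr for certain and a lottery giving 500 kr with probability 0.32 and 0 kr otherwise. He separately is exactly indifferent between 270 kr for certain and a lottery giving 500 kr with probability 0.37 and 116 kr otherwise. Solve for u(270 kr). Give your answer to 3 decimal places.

0.572

First, u(116 kr) = 0.32·u(500 kr) + 0.68·u(0 kr) = 0.32.
Then u(270 kr) = 0.37·u(500 kr) + 0.63·u(116 kr) = 0.37·1.00 + 0.63·0.32 = 0.5716.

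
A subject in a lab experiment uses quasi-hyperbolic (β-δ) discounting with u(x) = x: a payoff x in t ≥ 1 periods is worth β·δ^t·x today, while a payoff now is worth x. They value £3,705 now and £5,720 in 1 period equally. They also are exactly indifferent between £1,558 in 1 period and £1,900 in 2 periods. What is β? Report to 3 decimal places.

β ≈ 0.790

The second indifference involves only future payoffs, so β cancels: β·δ^1·1558 = β·δ^2·1900, giving δ = 1558/1900 = 0.82000.
Now use the now-vs-future pair: 3705 = β·δ·5720 gives β = 3705/(0.82000·5720) ≈ 0.790.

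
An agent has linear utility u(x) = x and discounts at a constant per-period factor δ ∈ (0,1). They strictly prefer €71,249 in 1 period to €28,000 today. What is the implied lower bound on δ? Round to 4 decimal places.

δ > 0.3930

Under u(x) = x this choice says 28000 < δ·71249.
So δ > 28000/71249 = 0.39299.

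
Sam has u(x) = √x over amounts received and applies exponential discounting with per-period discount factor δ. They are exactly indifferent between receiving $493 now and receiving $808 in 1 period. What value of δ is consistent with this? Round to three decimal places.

The payoff in 1 period is discounted by δ, so u(493) = δ·u(808) and δ = u(493)/u(808).
With u(x) = √x: δ = √493/√808 = √(493/808) = 0.78112.

δ ≈ 0.781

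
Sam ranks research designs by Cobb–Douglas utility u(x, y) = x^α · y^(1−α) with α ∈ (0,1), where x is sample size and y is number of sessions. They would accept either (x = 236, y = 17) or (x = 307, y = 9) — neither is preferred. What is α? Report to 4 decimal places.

The Cobb–Douglas utilities coincide, so 236^α·17^(1−α) = 307^α·9^(1−α).
Rearrange to (236/307)^α = (9/17)^(1−α) and take logs: α·-0.2630159 = (1−α)·-0.6359888.
With A = -0.2630159 and B = -0.6359888: α·A = (1−α)·B, so α = B/(A+B) = -0.6359888/-0.8990047 ≈ 0.7074.

α ≈ 0.7074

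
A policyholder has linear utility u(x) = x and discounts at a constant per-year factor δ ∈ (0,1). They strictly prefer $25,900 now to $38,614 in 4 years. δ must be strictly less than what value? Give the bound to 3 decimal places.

δ < 0.905

Under u(x) = x this choice says 25900 > δ^4·38614.
Hence δ^4 < 25900/38614 = 0.67074, and x ↦ x^(1/4) is increasing on (0,∞).
δ < 0.67074^(1/4) = 0.905.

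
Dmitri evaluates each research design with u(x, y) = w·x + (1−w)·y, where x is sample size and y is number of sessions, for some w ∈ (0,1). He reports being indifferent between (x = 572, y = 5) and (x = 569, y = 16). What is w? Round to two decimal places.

w = 0.79

Indifference: w·572 + (1−w)·5 = w·569 + (1−w)·16.
Rearranging, 3·w − 11·(1−w) = 0.
The marginal rate of substitution is 11/3, so w = 11/(3+11) = 0.79.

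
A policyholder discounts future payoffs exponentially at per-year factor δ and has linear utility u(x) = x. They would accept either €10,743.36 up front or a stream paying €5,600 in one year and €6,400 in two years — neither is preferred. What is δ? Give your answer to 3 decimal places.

δ ≈ 0.930

Equating present values: 10743.36 = 5600δ + 6400δ².
That is, 6400δ² + 5600δ − 10743.36 = 0, a quadratic in δ.
The positive root is δ = [−5600 + √(5600² + 4·6400·10743.36)] / (2·6400) = (−5600 + 17504.000)/12800 ≈ 0.930.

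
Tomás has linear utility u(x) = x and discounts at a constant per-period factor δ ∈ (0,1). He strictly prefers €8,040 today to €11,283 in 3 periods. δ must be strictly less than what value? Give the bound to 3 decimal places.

δ < 0.893

Under u(x) = x this choice says 8040 > δ^3·11283.
Dividing by 11283: δ^3 < 0.71258. Both sides are positive, so the cube root keeps the direction.
δ < (8040/11283)^(1/3) ≈ 0.893.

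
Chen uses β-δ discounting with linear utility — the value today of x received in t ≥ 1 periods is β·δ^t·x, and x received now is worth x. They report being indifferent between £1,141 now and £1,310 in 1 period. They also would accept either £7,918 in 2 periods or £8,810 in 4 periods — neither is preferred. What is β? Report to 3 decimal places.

The second indifference involves only future payoffs, so β cancels: β·δ^2·7918 = β·δ^4·8810, giving δ^2 = 7918/8810 = 0.89875, so δ = 0.94803.
Substituting δ into 1141 = β·δ·1310: β = 1141/(1241.913) ≈ 0.919.

β ≈ 0.919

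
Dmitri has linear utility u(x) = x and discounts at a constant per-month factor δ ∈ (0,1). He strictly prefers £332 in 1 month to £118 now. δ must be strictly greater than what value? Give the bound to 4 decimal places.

Comparing present values: 118 < δ·332.
Dividing through by 332 gives δ > 0.35542.

δ > 0.3554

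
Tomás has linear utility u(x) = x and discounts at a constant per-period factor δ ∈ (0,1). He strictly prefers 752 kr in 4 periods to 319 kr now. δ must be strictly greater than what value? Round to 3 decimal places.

The preference means 319 < δ^4·752.
Dividing by 752: δ^4 > 0.42420. Both sides are positive, so the 4th root keeps the direction.
δ > 0.42420^(1/4) = 0.807.

δ > 0.807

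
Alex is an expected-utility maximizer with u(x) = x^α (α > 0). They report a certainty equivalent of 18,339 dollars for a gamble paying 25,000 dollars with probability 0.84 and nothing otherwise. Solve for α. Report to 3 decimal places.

Since u(0) = 0, the lottery's EU is 0.84·25000^α.
Equating: 18339^α = 0.84·25000^α, i.e. 0.7336^α = 0.84.
Taking logs: α·ln(18339/25000) = ln(0.84), so α = -0.174353 / -0.309846 ≈ 0.563.

α ≈ 0.563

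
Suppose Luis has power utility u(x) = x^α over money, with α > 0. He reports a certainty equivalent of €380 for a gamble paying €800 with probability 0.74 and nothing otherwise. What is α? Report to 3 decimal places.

α ≈ 0.404

Since u(0) = 0, the lottery's EU is 0.74·800^α.
Equating: 380^α = 0.74·800^α, i.e. 0.4750^α = 0.74.
α = ln(0.74) / ln(380/800) = -0.301105/-0.744440 ≈ 0.404.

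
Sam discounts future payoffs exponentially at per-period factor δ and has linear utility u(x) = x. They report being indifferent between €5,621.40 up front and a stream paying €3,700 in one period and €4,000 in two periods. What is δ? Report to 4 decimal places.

The stream is worth 3700δ + 4000δ² today, so 3700δ + 4000δ² = 5621.40.
That is, 4000δ² + 3700δ − 5621.40 = 0, a quadratic in δ.
The positive root is δ = [−3700 + √(3700² + 4·4000·5621.40)] / (2·4000) = (−3700 + 10180.000)/8000 ≈ 0.8100.

δ ≈ 0.8100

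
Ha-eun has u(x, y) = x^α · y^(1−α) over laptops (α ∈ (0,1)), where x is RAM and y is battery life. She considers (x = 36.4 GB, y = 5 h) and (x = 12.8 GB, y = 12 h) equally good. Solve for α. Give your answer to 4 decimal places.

Set the two utilities equal: 36.4^α·5^(1−α) = 12.8^α·12^(1−α).
Rearrange to (36.4/12.8)^α = (12/5)^(1−α) and take logs: α·1.0451236 = (1−α)·0.8754687.
So α/(1−α) = (0.8754687)/(1.0451236) = 0.8376700, and α = 0.8376700/1.8376700 ≈ 0.4558.

α ≈ 0.4558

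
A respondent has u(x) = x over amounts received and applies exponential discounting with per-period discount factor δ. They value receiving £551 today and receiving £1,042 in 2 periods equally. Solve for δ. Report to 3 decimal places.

Equating discounted utilities: u(551) = δ^2·u(1042) ⇒ δ^2 = u(551)/u(1042).
With u(x) = x: δ^2 = 551/1042 = 0.52879.
Taking the square root: δ = 0.52879^(1/2) ≈ 0.727.

δ ≈ 0.727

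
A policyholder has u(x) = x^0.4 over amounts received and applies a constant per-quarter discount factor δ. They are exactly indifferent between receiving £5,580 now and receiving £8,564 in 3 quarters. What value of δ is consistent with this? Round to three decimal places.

δ ≈ 0.944

Equating discounted utilities: u(5580) = δ^3·u(8564) ⇒ δ^3 = u(5580)/u(8564).
With u(x) = x^0.4: δ^3 = 5580^0.4/8564^0.4 = (5580/8564)^0.4 = 0.84253.
Hence δ = (0.84253)^(1/3) = 0.94448.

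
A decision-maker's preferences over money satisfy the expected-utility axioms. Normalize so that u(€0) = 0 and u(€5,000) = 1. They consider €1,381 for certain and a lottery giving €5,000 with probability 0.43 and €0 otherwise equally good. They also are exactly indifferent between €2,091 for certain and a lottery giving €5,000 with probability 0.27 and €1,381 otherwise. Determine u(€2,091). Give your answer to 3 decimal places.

The first gamble pins u(€1,381): it must equal 0.43·1 + 0.57·0 = 0.43.
Then u(€2,091) = 0.27·u(€5,000) + 0.73·u(€1,381) = 0.27·1.00 + 0.73·0.43 = 0.5839.

0.584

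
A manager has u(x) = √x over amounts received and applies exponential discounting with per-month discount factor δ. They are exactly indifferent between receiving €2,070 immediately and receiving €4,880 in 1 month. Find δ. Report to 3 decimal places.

Indifference means u(2070) = δ · u(4880), so δ = u(2070)/u(4880).
Since u(x) = √x, δ = √(2070/4880) = 0.65129.

δ ≈ 0.651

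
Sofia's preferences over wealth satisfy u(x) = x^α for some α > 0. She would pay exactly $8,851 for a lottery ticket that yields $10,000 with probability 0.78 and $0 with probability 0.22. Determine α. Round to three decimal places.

EU(lottery) = 0.78·10000^α + 0.22·0 = 0.78·10000^α.
Setting u(8851) equal to that: 8851^α = 0.78·10000^α ⇒ (8851/10000)^α = 0.78.
Take logs: α = ln 0.78 / ln(8851/10000) ≈ 2.03566.

α ≈ 2.036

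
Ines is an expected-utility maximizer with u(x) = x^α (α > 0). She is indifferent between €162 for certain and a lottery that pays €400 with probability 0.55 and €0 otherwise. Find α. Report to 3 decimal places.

α ≈ 0.661

The lottery's expected utility is 0.55·u(400) + 0.45·u(0) = 0.55·400^α (since u(0) = 0 for α > 0).
Indifference: 162^α = 0.55·400^α, so (162/400)^α = 0.55.
α = ln(0.55) / ln(162/400) = -0.597837/-0.903868 ≈ 0.661.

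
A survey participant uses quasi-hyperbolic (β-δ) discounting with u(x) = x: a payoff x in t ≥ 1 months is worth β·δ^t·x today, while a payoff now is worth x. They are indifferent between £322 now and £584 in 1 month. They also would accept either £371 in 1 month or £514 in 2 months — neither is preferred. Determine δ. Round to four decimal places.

δ ≈ 0.7218

From the later pair, β·δ^1·371 = β·δ^2·514; dividing through, δ = 371/514 = 0.72179.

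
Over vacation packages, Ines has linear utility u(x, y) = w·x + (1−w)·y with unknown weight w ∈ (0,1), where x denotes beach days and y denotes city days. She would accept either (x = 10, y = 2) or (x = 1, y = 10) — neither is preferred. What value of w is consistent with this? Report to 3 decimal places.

Indifference: w·10 + (1−w)·2 = w·1 + (1−w)·10.
Rearranging, 9·w − 8·(1−w) = 0.
Hence w = 8/(9+8) = 8/17 = 0.471.

w = 0.471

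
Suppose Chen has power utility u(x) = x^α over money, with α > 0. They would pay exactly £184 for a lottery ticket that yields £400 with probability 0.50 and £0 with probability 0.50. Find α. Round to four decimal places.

α ≈ 0.8926

The lottery's expected utility is 0.50·u(400) + 0.50·u(0) = 0.50·400^α (since u(0) = 0 for α > 0).
Setting u(184) equal to that: 184^α = 0.50·400^α ⇒ (184/400)^α = 0.50.
Taking logs: α·ln(184/400) = ln(0.50), so α = -0.6931472 / -0.7765288 ≈ 0.8926.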